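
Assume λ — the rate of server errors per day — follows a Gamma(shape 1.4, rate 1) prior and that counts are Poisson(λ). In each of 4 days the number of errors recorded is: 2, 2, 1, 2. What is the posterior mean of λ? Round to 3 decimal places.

Total count ∑xᵢ = 7 over n = 4 days.
Gamma is conjugate to the Poisson likelihood: posterior is Gamma(shape = 1.4+7 = 8.4, rate = 1+4 = 5).
Posterior mean = shape/rate = 8.4/5 = 1.680.

Posterior mean ≈ 1.680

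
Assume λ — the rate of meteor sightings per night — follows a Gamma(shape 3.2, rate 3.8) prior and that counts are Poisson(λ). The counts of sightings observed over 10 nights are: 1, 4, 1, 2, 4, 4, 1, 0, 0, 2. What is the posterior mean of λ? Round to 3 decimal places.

Total count ∑xᵢ = 19 over n = 10 nights.
Gamma is conjugate to the Poisson likelihood: posterior is Gamma(shape = 3.2+19 = 22.2, rate = 3.8+10 = 13.8).
E[λ | data] = 22.2/13.8 = 1.609.

Posterior mean ≈ 1.609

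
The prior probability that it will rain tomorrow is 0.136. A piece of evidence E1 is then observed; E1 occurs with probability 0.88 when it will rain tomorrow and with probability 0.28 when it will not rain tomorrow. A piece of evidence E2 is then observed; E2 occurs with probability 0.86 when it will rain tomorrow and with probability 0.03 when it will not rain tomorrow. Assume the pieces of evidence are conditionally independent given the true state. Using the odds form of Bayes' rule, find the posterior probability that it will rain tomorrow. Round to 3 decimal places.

Prior odds = 0.136/(1−0.136) = 0.15741. In log-odds, ln(0.15741) = -1.8489.
Add log likelihood ratios: ln(3.1429) + ln(28.667) = 4.5009.
Posterior log-odds = 2.6519, so posterior odds = exp(2.6519) = 14.182. Converting, P(H|E) = 14.182/15.182 = 0.934.

Posterior probability ≈ 0.934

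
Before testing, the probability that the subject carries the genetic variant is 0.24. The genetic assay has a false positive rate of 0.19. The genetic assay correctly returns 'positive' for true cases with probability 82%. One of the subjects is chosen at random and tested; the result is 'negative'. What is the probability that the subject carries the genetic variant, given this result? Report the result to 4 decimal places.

Let H be the event that the subject carries the genetic variant. P(H) = 0.24, so P(¬H) = 0.76. With E the 'negative' result, P(E|H) = 0.18 and P(E|¬H) = 0.81.
P(E) = 0.18·0.24 + 0.81·0.76 = 0.043200 + 0.61560 = 0.65880.
By Bayes' theorem, P(H|E) = 0.043200 / 0.65880 = 0.0656.

P(H | E) ≈ 0.0656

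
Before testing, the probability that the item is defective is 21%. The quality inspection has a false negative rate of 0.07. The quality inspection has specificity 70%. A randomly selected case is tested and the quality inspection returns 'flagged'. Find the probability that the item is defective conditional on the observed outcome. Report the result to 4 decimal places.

P(H | E) ≈ 0.4518

Let H be the event that the item is defective. P(H) = 0.21, so P(¬H) = 0.79. With E the 'flagged' result, P(E|H) = 0.93 and P(E|¬H) = 0.3.
P(E) = 0.93·0.21 + 0.3·0.79 = 0.19530 + 0.23700 = 0.43230.
By Bayes' theorem, P(H|E) = 0.19530 / 0.43230 = 0.4518.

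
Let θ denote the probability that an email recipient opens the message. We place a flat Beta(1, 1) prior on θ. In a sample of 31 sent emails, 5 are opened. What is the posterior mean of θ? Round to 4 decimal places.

Observing 5 successes and 26 failures updates Beta(1, 1) by adding the success and failure counts to the two shape parameters: α = 1+5 = 6, β = 1+26 = 27.
E[θ | data] = 6/(6+27) = 0.1818.

Posterior mean ≈ 0.1818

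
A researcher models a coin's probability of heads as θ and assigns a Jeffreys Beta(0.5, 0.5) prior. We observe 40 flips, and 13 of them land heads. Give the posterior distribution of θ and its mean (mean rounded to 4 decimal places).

Observing 13 successes and 27 failures updates Beta(0.5, 0.5) by adding the success and failure counts to the two shape parameters: α = 0.5+13 = 13.5, β = 0.5+27 = 27.5.
E[θ | data] = 13.5/(13.5+27.5) = 0.3293.

Posterior: Beta(13.5, 27.5); mean ≈ 0.3293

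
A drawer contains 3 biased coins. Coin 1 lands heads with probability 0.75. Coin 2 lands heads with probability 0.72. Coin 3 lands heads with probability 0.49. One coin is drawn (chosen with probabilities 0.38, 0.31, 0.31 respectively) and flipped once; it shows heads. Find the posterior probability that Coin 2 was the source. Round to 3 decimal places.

Tabulate prior·likelihood by source: [1] prior 0.38, lik 0.75, product 0.2850; [2] prior 0.31, lik 0.72, product 0.2232; [3] prior 0.31, lik 0.49, product 0.1519.
Normalizing constant = 0.66010; the posterior for Coin 2 is its product over the sum, 0.2232/0.66010 = 0.338.

Posterior probability ≈ 0.338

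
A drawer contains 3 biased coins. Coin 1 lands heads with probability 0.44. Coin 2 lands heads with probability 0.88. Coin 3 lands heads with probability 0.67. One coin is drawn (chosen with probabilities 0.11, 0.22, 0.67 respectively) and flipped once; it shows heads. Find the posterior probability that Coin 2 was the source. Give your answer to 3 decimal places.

Tabulate prior·likelihood by source: [1] prior 0.11, lik 0.44, product 0.04840; [2] prior 0.22, lik 0.88, product 0.1936; [3] prior 0.67, lik 0.67, product 0.4489.
Normalizing constant = 0.69090; the posterior for Coin 2 is its product over the sum, 0.1936/0.69090 = 0.280.

Posterior probability ≈ 0.280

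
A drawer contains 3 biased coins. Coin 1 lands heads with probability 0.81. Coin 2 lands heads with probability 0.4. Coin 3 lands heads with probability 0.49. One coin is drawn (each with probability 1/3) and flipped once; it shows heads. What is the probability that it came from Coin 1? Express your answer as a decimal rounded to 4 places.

Posterior probability ≈ 0.4765

Tabulate prior·likelihood by source: [1] prior 0.333333, lik 0.81, product 0.2700; [2] prior 0.333333, lik 0.4, product 0.1333; [3] prior 0.333333, lik 0.49, product 0.1633.
Normalizing constant = 0.56667; the posterior for Coin 1 is its product over the sum, 0.2700/0.56667 = 0.4765.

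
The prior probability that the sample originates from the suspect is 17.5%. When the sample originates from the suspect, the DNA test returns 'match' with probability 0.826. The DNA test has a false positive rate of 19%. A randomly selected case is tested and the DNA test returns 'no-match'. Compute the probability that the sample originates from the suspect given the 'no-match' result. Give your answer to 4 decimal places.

P(H | E) ≈ 0.0436

Let H be the event that the sample originates from the suspect. P(H) = 0.175, so P(¬H) = 0.825. With E the 'no-match' result, P(E|H) = 0.174 and P(E|¬H) = 0.81.
P(E) = 0.174·0.175 + 0.81·0.825 = 0.030450 + 0.66825 = 0.69870.
By Bayes' theorem, P(H|E) = 0.030450 / 0.69870 = 0.0436.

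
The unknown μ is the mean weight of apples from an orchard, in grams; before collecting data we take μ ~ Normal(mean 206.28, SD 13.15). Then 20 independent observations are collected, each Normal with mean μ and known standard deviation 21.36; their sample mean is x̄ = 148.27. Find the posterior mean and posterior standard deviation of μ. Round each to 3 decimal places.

Prior precision 1/τ₀² = 1/13.15² = 0.00578294; data precision n/σ² = 20/21.36² = 0.0438357.
Posterior precision = 0.00578294 + 0.0438357 = 0.0496186, giving posterior SD = 1/√0.0496186 = 4.489.
Posterior mean = (0.00578294·206.28 + 0.0438357·148.27) / 0.0496186 = 155.031.

Posterior mean ≈ 155.031; posterior SD ≈ 4.489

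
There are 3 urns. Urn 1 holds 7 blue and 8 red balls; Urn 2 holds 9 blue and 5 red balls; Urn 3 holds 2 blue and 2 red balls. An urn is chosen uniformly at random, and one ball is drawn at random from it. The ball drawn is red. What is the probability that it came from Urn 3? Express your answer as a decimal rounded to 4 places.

P(red|Urn 1) = 0.5333; P(red|Urn 2) = 0.3571; P(red|Urn 3) = 0.5.
Prior × likelihood for each source: 0.333333·0.5333=0.1778, 0.333333·0.3571=0.1190, 0.333333·0.5=0.1667. Summing gives P(red) = 0.46349.
P(Urn 3 | red) = 0.1667 / 0.46349 = 0.3596.

Posterior probability ≈ 0.3596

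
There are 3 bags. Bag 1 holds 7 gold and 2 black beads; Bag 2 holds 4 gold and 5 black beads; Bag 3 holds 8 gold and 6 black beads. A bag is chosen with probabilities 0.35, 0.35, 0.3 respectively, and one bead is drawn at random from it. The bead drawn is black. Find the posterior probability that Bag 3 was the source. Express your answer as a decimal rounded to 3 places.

Tabulate prior·likelihood by source: [1] prior 0.35, lik 0.2222, product 0.07778; [2] prior 0.35, lik 0.5556, product 0.1944; [3] prior 0.3, lik 0.4286, product 0.1286.
Normalizing constant = 0.40079; the posterior for Bag 3 is its product over the sum, 0.1286/0.40079 = 0.321.

Posterior probability ≈ 0.321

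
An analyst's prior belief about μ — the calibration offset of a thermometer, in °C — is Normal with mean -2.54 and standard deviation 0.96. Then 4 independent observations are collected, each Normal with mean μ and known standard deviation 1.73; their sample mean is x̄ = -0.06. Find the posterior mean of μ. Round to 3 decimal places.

Posterior mean ≈ -1.171

With known σ, the Normal prior is conjugate. Weight on the data is w = (n/σ²)/(n/σ² + 1/τ₀²) = 1.33650/(1.33650+1.08507) = 0.55191.
Posterior mean = w·x̄ + (1−w)·μ₀ = 0.55191·-0.06 + 0.44809·-2.54 = -1.171.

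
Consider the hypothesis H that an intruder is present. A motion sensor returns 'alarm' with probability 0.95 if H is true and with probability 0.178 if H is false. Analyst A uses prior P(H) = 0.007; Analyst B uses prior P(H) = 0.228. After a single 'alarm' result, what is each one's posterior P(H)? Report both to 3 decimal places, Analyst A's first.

P('+'|H) = 0.95, P('+'|¬H) = 0.178.
Analyst A: numerator 0.95·0.007 = 0.0066500; evidence = 0.0066500+0.178·0.993 = 0.18340; posterior = 0.036.
Analyst B: numerator 0.95·0.228 = 0.21660; evidence = 0.21660+0.178·0.772 = 0.35402; posterior = 0.612.

Analyst A: 0.036; Analyst B: 0.612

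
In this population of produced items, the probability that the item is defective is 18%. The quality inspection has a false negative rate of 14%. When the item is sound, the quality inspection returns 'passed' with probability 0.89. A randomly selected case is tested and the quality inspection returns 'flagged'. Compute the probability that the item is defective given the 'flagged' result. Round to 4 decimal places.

P(H | E) ≈ 0.6318

Let H be the event that the item is defective. P(H) = 0.18, so P(¬H) = 0.82. With E the 'flagged' result, P(E|H) = 0.86 and P(E|¬H) = 0.11.
P(E) = 0.86·0.18 + 0.11·0.82 = 0.15480 + 0.090200 = 0.24500.
By Bayes' theorem, P(H|E) = 0.15480 / 0.24500 = 0.6318.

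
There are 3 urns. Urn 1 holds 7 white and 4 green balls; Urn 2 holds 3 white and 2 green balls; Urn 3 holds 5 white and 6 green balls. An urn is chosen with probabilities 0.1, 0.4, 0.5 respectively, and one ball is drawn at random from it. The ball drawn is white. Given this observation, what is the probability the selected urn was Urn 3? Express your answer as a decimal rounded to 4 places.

P(white|Urn 1) = 0.6364; P(white|Urn 2) = 0.6; P(white|Urn 3) = 0.4545.
Prior × likelihood for each source: 0.1·0.6364=0.06364, 0.4·0.6=0.2400, 0.5·0.4545=0.2273. Summing gives P(white) = 0.53091.
P(Urn 3 | white) = 0.2273 / 0.53091 = 0.4281.

Posterior probability ≈ 0.4281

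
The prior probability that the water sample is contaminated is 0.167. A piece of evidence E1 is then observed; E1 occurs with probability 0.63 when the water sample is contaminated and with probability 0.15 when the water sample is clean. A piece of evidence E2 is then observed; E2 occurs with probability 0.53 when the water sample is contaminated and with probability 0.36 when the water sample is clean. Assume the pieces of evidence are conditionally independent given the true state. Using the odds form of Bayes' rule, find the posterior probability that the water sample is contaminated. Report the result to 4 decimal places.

Posterior probability ≈ 0.5535

Prior odds = 0.167/(1−0.167) = 0.20048.
Likelihood ratio for E1 = 0.63/0.15 = 4.2000.
Likelihood ratio for E2 = 0.53/0.36 = 1.4722.
Posterior odds = prior odds × LR₁ × LR₂ = 1.2396.
Posterior probability = odds/(1+odds) = 1.2396/2.2396 = 0.5535.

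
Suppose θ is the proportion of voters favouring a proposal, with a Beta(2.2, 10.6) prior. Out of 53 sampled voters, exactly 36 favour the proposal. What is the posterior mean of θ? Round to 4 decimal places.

Posterior mean ≈ 0.5805

Observing 36 successes and 17 failures updates Beta(2.2, 10.6) by adding the success and failure counts to the two shape parameters: α = 2.2+36 = 38.2, β = 10.6+17 = 27.6.
E[θ | data] = 38.2/(38.2+27.6) = 0.5805.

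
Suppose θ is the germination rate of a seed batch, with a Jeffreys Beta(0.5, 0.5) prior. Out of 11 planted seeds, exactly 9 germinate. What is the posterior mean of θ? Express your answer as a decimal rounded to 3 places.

The binomial likelihood is conjugate to the Beta prior: with 9 successes and 2 failures, the posterior is Beta(0.5+9, 0.5+2) = Beta(9.5, 2.5).
E[θ | data] = 9.5/(9.5+2.5) = 0.792.

Posterior mean ≈ 0.792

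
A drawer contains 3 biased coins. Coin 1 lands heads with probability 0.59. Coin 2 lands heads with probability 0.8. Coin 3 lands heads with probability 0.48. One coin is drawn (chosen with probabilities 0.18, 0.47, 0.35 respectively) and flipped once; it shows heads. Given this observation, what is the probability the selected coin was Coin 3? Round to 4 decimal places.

Posterior probability ≈ 0.2584

Tabulate prior·likelihood by source: [1] prior 0.18, lik 0.59, product 0.1062; [2] prior 0.47, lik 0.8, product 0.3760; [3] prior 0.35, lik 0.48, product 0.1680.
Normalizing constant = 0.65020; the posterior for Coin 3 is its product over the sum, 0.1680/0.65020 = 0.2584.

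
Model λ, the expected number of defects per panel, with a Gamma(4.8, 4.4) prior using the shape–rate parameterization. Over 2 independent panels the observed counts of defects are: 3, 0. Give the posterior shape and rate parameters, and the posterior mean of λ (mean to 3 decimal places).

Total count ∑xᵢ = 3 over n = 2 panels.
Gamma is conjugate to the Poisson likelihood: posterior is Gamma(shape = 4.8+3 = 7.8, rate = 4.4+2 = 6.4).
Posterior mean = shape/rate = 7.8/6.4 = 1.219.

Posterior: Gamma(shape=7.8, rate=6.4); mean ≈ 1.219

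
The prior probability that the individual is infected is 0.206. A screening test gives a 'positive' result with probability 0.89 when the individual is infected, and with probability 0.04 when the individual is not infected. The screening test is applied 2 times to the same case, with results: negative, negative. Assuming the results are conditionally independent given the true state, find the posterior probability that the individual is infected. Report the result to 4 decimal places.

Let H be the event that the individual is infected; start with P(H) = 0.206. P('positive'|H) = 0.89, P('positive'|¬H) = 0.04.
Update on result 1 ('negative'): P(H) ← 0.11·0.2060 / (0.11·0.2060 + 0.96·0.7940) = 0.022660/0.78490 = 0.0289.
Update on result 2 ('negative'): P(H) ← 0.11·0.0289 / (0.11·0.0289 + 0.96·0.9711) = 0.0031757/0.93546 = 0.0034.

Posterior P(H) ≈ 0.0034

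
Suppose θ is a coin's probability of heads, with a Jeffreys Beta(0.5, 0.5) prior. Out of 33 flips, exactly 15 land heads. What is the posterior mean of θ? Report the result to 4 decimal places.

Posterior mean ≈ 0.4559

Observing 15 successes and 18 failures updates Beta(0.5, 0.5) by adding the success and failure counts to the two shape parameters: α = 0.5+15 = 15.5, β = 0.5+18 = 18.5.
E[θ | data] = 15.5/(15.5+18.5) = 0.4559.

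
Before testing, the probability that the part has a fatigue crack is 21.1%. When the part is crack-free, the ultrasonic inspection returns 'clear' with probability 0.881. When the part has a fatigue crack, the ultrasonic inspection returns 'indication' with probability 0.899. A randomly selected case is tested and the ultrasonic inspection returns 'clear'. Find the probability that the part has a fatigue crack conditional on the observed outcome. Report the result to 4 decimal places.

P(H | E) ≈ 0.0297

Write H for 'the part has a fatigue crack'. Prior odds H:¬H = 0.211/0.789 = 0.26743. For the 'clear' outcome, the likelihood ratio is 0.101/0.881 = 0.11464.
Posterior odds = 0.26743 × 0.11464 = 0.030659, so P(H|E) = 0.030659/(1+0.030659) = 0.0297.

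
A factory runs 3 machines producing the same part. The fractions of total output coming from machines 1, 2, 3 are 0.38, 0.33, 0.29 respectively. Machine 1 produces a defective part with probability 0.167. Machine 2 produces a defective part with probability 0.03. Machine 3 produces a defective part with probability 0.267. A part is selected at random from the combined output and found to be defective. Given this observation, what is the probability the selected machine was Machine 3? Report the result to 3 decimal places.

Posterior probability ≈ 0.513

P(defective|M1) = 0.167; P(defective|M2) = 0.03; P(defective|M3) = 0.267.
Prior × likelihood for each source: 0.38·0.167=0.06346, 0.33·0.03=0.009900, 0.29·0.267=0.07743. Summing gives P(defective) = 0.15079.
P(Machine 3 | defective) = 0.07743 / 0.15079 = 0.513.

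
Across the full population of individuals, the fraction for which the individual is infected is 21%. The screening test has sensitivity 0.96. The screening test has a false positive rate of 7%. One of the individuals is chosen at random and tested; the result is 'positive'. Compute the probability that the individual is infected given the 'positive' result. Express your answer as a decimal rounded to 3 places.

Write H for 'the individual is infected'. Prior odds H:¬H = 0.21/0.79 = 0.26582. For the 'positive' outcome, the likelihood ratio is 0.96/0.07 = 13.714.
Posterior odds = 0.26582 × 13.714 = 3.6456, so P(H|E) = 3.6456/(1+3.6456) = 0.785.

P(H | E) ≈ 0.785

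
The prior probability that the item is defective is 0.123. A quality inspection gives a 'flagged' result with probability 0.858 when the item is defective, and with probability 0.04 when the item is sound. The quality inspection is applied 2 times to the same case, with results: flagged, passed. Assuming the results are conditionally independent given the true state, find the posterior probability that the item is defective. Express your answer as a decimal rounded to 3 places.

With H the event that the item is defective, the joint likelihood of the observed sequence is P(data|H) = 0.858·0.142 = 0.12184 and P(data|¬H) = 0.04·0.96 = 0.038400.
Bayes: P(H|data) = 0.123·0.12184 / (0.123·0.12184 + 0.877·0.038400) = 0.014986/0.048663 = 0.3080.

Posterior P(H) ≈ 0.308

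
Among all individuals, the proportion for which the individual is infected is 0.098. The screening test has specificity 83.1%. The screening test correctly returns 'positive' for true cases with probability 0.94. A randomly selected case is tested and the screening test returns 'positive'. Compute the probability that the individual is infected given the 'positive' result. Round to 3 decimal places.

P(H | E) ≈ 0.377

Write H for 'the individual is infected'. Prior odds H:¬H = 0.098/0.902 = 0.10865. For the 'positive' outcome, the likelihood ratio is 0.94/0.169 = 5.5621.
Posterior odds = 0.10865 × 5.5621 = 0.60431, so P(H|E) = 0.60431/(1+0.60431) = 0.377.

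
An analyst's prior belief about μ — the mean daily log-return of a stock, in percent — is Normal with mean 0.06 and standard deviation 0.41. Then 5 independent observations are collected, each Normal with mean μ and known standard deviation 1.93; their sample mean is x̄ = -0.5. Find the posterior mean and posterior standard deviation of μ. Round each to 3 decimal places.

Prior precision 1/τ₀² = 1/0.41² = 5.94884; data precision n/σ² = 5/1.93² = 1.34232.
Posterior precision = 5.94884 + 1.34232 = 7.29116, giving posterior SD = 1/√7.29116 = 0.370.
Posterior mean = (5.94884·0.06 + 1.34232·-0.5) / 7.29116 = -0.043.

Posterior mean ≈ -0.043; posterior SD ≈ 0.370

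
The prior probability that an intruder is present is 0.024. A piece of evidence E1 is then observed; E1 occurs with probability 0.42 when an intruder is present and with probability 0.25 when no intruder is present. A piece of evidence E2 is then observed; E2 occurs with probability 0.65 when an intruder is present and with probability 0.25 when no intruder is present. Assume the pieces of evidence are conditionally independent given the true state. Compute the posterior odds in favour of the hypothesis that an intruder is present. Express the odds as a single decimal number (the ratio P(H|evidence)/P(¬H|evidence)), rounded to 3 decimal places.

Prior odds = 0.024/(1−0.024) = 0.024590. In log-odds, ln(0.024590) = -3.7054.
Add log likelihood ratios: ln(1.6800) + ln(2.6000) = 1.4743.
Posterior log-odds = -2.2311, so posterior odds = exp(-2.2311) = 0.10741.

Posterior odds ≈ 0.107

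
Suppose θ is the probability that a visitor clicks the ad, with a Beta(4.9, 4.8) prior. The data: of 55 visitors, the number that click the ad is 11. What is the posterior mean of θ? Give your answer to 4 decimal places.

Observing 11 successes and 44 failures updates Beta(4.9, 4.8) by adding the success and failure counts to the two shape parameters: α = 4.9+11 = 15.9, β = 4.8+44 = 48.8.
E[θ | data] = 15.9/(15.9+48.8) = 0.2457.

Posterior mean ≈ 0.2457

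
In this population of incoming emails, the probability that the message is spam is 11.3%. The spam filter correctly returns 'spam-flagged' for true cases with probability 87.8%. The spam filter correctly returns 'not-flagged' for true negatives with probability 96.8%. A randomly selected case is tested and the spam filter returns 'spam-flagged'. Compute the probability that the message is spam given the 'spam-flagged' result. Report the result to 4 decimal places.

Write H for 'the message is spam'. Prior odds H:¬H = 0.113/0.887 = 0.12740. For the 'spam-flagged' outcome, the likelihood ratio is 0.878/0.032 = 27.438.
Posterior odds = 0.12740 × 27.438 = 3.4954, so P(H|E) = 3.4954/(1+3.4954) = 0.7776.

P(H | E) ≈ 0.7776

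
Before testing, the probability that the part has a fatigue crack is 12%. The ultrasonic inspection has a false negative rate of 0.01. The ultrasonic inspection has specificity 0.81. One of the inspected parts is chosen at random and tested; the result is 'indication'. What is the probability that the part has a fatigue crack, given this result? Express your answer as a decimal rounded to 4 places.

Let H be the event that the part has a fatigue crack. P(H) = 0.12, so P(¬H) = 0.88. With E the 'indication' result, P(E|H) = 0.99 and P(E|¬H) = 0.19.
P(E) = 0.99·0.12 + 0.19·0.88 = 0.11880 + 0.16720 = 0.28600.
By Bayes' theorem, P(H|E) = 0.11880 / 0.28600 = 0.4154.

P(H | E) ≈ 0.4154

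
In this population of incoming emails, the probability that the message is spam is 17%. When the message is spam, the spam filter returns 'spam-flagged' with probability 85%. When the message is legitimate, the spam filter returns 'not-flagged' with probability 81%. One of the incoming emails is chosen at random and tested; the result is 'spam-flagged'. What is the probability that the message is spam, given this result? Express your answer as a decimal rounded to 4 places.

P(H | E) ≈ 0.4782

Let H be the event that the message is spam. P(H) = 0.17, so P(¬H) = 0.83. With E the 'spam-flagged' result, P(E|H) = 0.85 and P(E|¬H) = 0.19.
P(E) = 0.85·0.17 + 0.19·0.83 = 0.14450 + 0.15770 = 0.30220.
By Bayes' theorem, P(H|E) = 0.14450 / 0.30220 = 0.4782.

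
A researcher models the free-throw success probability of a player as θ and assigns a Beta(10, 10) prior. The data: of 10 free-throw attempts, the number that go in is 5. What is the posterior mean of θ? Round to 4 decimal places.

Posterior mean ≈ 0.5000

The binomial likelihood is conjugate to the Beta prior: with 5 successes and 5 failures, the posterior is Beta(10+5, 10+5) = Beta(15, 15).
E[θ | data] = 15/(15+15) = 0.5000.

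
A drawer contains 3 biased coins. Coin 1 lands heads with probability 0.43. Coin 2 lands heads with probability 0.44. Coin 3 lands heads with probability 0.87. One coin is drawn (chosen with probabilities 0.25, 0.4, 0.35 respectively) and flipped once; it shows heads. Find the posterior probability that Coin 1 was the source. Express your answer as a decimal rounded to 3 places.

Posterior probability ≈ 0.183

P(heads|C1) = 0.43; P(heads|C2) = 0.44; P(heads|C3) = 0.87.
Prior × likelihood for each source: 0.25·0.43=0.1075, 0.4·0.44=0.1760, 0.35·0.87=0.3045. Summing gives P(heads) = 0.58800.
P(Coin 1 | heads) = 0.1075 / 0.58800 = 0.183.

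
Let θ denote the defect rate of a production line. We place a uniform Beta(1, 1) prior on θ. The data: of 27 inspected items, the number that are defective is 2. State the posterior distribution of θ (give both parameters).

The binomial likelihood is conjugate to the Beta prior: with 2 successes and 25 failures, the posterior is Beta(1+2, 1+25) = Beta(3, 26).

Posterior: Beta(3, 26)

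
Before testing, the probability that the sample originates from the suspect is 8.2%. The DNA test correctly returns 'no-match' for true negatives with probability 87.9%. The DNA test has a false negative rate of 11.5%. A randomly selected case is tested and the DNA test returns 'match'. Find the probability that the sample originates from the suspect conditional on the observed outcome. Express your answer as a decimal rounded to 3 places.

P(H | E) ≈ 0.395

Write H for 'the sample originates from the suspect'. Prior odds H:¬H = 0.082/0.918 = 0.089325. For the 'match' outcome, the likelihood ratio is 0.885/0.121 = 7.3140.
Posterior odds = 0.089325 × 7.3140 = 0.65332, so P(H|E) = 0.65332/(1+0.65332) = 0.395.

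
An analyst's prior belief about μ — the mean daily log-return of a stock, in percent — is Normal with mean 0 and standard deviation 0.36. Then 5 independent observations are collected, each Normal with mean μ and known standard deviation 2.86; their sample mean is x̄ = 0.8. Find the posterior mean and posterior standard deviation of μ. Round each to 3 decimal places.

With known σ, the Normal prior is conjugate. Weight on the data is w = (n/σ²)/(n/σ² + 1/τ₀²) = 0.611277/(0.611277+7.71605) = 0.073406.
Posterior mean = w·x̄ + (1−w)·μ₀ = 0.073406·0.8 + 0.92659·0 = 0.059. Posterior variance = 1/(0.611277+7.71605) = 0.120087, so SD = 0.347.

Posterior mean ≈ 0.059; posterior SD ≈ 0.347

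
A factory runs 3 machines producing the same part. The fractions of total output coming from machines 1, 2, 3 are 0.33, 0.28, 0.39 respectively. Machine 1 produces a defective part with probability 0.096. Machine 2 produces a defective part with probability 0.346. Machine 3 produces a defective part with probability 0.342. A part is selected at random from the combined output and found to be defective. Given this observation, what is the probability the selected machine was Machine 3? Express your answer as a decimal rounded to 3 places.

Posterior probability ≈ 0.509

P(defective|M1) = 0.096; P(defective|M2) = 0.346; P(defective|M3) = 0.342.
Prior × likelihood for each source: 0.33·0.096=0.03168, 0.28·0.346=0.09688, 0.39·0.342=0.1334. Summing gives P(defective) = 0.26194.
P(Machine 3 | defective) = 0.1334 / 0.26194 = 0.509.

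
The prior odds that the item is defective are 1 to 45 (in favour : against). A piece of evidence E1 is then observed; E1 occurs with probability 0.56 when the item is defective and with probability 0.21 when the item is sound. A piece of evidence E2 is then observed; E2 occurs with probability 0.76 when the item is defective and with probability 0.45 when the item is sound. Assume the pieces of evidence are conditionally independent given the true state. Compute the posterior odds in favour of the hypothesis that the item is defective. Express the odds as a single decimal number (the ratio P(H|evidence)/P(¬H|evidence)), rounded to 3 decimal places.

Posterior odds ≈ 0.100

Prior odds = 1/45 = 0.022222.
Likelihood ratio for E1 = 0.56/0.21 = 2.6667.
Likelihood ratio for E2 = 0.76/0.45 = 1.6889.
Posterior odds = prior odds × LR₁ × LR₂ = 0.10008.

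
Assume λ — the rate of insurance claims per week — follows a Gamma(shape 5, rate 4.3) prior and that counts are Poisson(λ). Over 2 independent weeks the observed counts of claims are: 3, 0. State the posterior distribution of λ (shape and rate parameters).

Posterior: Gamma(shape=8, rate=6.3)

The Poisson likelihood adds the total count to the shape and the number of exposure periods to the rate. Here ∑xᵢ = 3 and n = 2, so shape 5→8 and rate 4.3→6.3.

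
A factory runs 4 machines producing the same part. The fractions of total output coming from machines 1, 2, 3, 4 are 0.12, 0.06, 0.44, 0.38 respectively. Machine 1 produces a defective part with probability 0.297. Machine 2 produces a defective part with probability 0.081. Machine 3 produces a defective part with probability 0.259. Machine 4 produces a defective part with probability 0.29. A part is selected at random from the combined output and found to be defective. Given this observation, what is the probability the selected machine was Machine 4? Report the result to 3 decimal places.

Tabulate prior·likelihood by source: [1] prior 0.12, lik 0.297, product 0.03564; [2] prior 0.06, lik 0.081, product 0.004860; [3] prior 0.44, lik 0.259, product 0.1140; [4] prior 0.38, lik 0.29, product 0.1102.
Normalizing constant = 0.26466; the posterior for Machine 4 is its product over the sum, 0.1102/0.26466 = 0.416.

Posterior probability ≈ 0.416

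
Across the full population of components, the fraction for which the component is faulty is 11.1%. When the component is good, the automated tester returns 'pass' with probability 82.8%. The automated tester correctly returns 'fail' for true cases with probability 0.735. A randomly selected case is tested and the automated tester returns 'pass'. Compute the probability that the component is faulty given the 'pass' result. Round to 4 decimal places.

Let H be the event that the component is faulty. P(H) = 0.111, so P(¬H) = 0.889. With E the 'pass' result, P(E|H) = 0.265 and P(E|¬H) = 0.828.
P(E) = 0.265·0.111 + 0.828·0.889 = 0.029415 + 0.73609 = 0.76551.
By Bayes' theorem, P(H|E) = 0.029415 / 0.76551 = 0.0384.

P(H | E) ≈ 0.0384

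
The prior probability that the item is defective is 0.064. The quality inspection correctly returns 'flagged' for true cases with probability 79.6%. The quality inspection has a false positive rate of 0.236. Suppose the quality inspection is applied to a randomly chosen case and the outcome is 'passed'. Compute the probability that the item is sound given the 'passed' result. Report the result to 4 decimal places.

Write H for 'the item is defective'. Prior odds H:¬H = 0.064/0.936 = 0.068376. For the 'passed' outcome, the likelihood ratio is 0.204/0.764 = 0.26702.
Posterior odds = 0.068376 × 0.26702 = 0.018257, so P(H|E) = 0.018257/(1+0.018257) = 0.0179. Then P(¬H|E) = 1 − 0.0179 = 0.9821.

P(¬H | E) ≈ 0.9821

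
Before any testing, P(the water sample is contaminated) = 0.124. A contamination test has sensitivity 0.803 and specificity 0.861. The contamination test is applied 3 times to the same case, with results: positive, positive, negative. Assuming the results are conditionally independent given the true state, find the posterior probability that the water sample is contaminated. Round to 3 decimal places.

Let H be the event that the water sample is contaminated; start with P(H) = 0.124. P('positive'|H) = 0.803, P('positive'|¬H) = 0.139.
Update on result 1 ('positive'): P(H) ← 0.803·0.1240 / (0.803·0.1240 + 0.139·0.8760) = 0.099572/0.22134 = 0.4499.
Update on result 2 ('positive'): P(H) ← 0.803·0.4499 / (0.803·0.4499 + 0.139·0.5501) = 0.36124/0.43771 = 0.8253.
Update on result 3 ('negative'): P(H) ← 0.197·0.8253 / (0.197·0.8253 + 0.861·0.1747) = 0.16258/0.31300 = 0.5194.

Posterior P(H) ≈ 0.519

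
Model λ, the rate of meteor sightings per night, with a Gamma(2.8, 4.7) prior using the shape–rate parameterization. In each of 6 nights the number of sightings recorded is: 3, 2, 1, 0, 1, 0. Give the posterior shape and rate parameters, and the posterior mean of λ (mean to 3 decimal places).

Posterior: Gamma(shape=9.8, rate=10.7); mean ≈ 0.916

Total count ∑xᵢ = 7 over n = 6 nights.
Gamma is conjugate to the Poisson likelihood: posterior is Gamma(shape = 2.8+7 = 9.8, rate = 4.7+6 = 10.7).
E[λ | data] = 9.8/10.7 = 0.916.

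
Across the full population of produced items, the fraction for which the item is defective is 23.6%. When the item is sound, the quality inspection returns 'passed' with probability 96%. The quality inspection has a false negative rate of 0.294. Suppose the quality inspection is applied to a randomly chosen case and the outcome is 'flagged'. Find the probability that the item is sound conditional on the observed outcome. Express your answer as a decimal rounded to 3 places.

P(¬H | E) ≈ 0.155

Let H be the event that the item is defective. P(H) = 0.236, so P(¬H) = 0.764. With E the 'flagged' result, P(E|H) = 0.706 and P(E|¬H) = 0.04.
P(E) = 0.706·0.236 + 0.04·0.764 = 0.16662 + 0.030560 = 0.19718.
By Bayes' theorem, P(H|E) = 0.16662 / 0.19718 = 0.845. Hence P(¬H|E) = 1 − 0.845 = 0.155.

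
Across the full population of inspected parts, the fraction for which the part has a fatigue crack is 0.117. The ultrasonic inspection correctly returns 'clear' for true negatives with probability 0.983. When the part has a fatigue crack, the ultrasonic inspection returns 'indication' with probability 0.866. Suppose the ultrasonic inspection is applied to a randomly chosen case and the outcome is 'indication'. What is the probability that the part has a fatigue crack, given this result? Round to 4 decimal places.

P(H | E) ≈ 0.8710

Write H for 'the part has a fatigue crack'. Prior odds H:¬H = 0.117/0.883 = 0.13250. For the 'indication' outcome, the likelihood ratio is 0.866/0.017 = 50.941.
Posterior odds = 0.13250 × 50.941 = 6.7499, so P(H|E) = 6.7499/(1+6.7499) = 0.8710.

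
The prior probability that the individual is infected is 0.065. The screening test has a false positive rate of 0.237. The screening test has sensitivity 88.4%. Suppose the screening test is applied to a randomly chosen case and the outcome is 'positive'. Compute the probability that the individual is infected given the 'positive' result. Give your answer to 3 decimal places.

Write H for 'the individual is infected'. Prior odds H:¬H = 0.065/0.935 = 0.069519. For the 'positive' outcome, the likelihood ratio is 0.884/0.237 = 3.7300.
Posterior odds = 0.069519 × 3.7300 = 0.25930, so P(H|E) = 0.25930/(1+0.25930) = 0.206.

P(H | E) ≈ 0.206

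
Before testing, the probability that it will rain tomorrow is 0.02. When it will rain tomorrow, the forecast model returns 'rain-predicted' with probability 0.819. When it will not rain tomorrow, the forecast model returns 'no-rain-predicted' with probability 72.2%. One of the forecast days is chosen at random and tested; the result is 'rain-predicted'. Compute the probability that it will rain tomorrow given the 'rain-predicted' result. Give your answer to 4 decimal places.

Write H for 'it will rain tomorrow'. Prior odds H:¬H = 0.02/0.98 = 0.020408. For the 'rain-predicted' outcome, the likelihood ratio is 0.819/0.278 = 2.9460.
Posterior odds = 0.020408 × 2.9460 = 0.060123, so P(H|E) = 0.060123/(1+0.060123) = 0.0567.

P(H | E) ≈ 0.0567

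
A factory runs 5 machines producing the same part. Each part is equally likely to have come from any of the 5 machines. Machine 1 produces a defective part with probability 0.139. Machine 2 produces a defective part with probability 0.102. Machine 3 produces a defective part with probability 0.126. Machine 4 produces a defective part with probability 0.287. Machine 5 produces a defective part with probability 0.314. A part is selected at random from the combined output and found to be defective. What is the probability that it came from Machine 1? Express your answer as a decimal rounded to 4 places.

Posterior probability ≈ 0.1436

Tabulate prior·likelihood by source: [1] prior 0.2, lik 0.139, product 0.02780; [2] prior 0.2, lik 0.102, product 0.02040; [3] prior 0.2, lik 0.126, product 0.02520; [4] prior 0.2, lik 0.287, product 0.05740; [5] prior 0.2, lik 0.314, product 0.06280.
Normalizing constant = 0.19360; the posterior for Machine 1 is its product over the sum, 0.02780/0.19360 = 0.1436.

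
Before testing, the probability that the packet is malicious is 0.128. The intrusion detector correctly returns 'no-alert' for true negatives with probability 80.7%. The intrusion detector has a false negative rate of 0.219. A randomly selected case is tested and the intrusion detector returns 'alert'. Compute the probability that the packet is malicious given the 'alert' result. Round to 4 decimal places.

P(H | E) ≈ 0.3726

Write H for 'the packet is malicious'. Prior odds H:¬H = 0.128/0.872 = 0.14679. For the 'alert' outcome, the likelihood ratio is 0.781/0.193 = 4.0466.
Posterior odds = 0.14679 × 4.0466 = 0.59400, so P(H|E) = 0.59400/(1+0.59400) = 0.3726.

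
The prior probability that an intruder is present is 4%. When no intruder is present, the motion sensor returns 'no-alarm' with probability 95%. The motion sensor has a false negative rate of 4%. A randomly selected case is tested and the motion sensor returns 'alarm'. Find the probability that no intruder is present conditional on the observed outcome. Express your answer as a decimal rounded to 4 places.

P(¬H | E) ≈ 0.5556

Write H for 'an intruder is present'. Prior odds H:¬H = 0.04/0.96 = 0.041667. For the 'alarm' outcome, the likelihood ratio is 0.96/0.05 = 19.200.
Posterior odds = 0.041667 × 19.200 = 0.80000, so P(H|E) = 0.80000/(1+0.80000) = 0.4444. Then P(¬H|E) = 1 − 0.4444 = 0.5556.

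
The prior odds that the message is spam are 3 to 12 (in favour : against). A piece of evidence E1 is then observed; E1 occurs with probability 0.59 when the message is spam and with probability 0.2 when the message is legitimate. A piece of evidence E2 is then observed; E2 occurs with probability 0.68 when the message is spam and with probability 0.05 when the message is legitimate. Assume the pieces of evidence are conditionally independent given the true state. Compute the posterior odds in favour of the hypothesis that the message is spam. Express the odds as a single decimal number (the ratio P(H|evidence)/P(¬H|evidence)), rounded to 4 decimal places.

Prior odds = 3/12 = 0.25000.
Likelihood ratio for E1 = 0.59/0.2 = 2.9500.
Likelihood ratio for E2 = 0.68/0.05 = 13.600.
Posterior odds = prior odds × LR₁ × LR₂ = 10.030.

Posterior odds ≈ 10.0300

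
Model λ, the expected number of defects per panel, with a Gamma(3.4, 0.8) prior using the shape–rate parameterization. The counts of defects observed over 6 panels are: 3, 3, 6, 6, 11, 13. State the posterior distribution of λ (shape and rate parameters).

The Poisson likelihood adds the total count to the shape and the number of exposure periods to the rate. Here ∑xᵢ = 42 and n = 6, so shape 3.4→45.4 and rate 0.8→6.8.

Posterior: Gamma(shape=45.4, rate=6.8)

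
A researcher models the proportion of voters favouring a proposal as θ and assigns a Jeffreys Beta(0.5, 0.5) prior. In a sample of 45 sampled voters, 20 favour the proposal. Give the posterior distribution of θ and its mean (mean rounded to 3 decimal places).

Posterior: Beta(20.5, 25.5); mean ≈ 0.446

Observing 20 successes and 25 failures updates Beta(0.5, 0.5) by adding the success and failure counts to the two shape parameters: α = 0.5+20 = 20.5, β = 0.5+25 = 25.5.
Posterior mean = α/(α+β) = 20.5/46 = 0.446.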